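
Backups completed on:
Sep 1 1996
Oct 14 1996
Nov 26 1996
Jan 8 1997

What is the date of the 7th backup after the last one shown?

Every event comes 43 days after the last (43, 43, 43).
Jan 8 1997 + 43 days = Feb 20 1997.
Feb 20 1997 + 43 days = Apr 4 1997.
Apr 4 1997 + 43 days = May 17 1997.
May 17 1997 + 43 days = Jun 29 1997.
Jun 29 1997 + 43 days = Aug 11 1997.
Aug 11 1997 + 43 days = Sep 23 1997.
Sep 23 1997 + 43 days = Nov 5 1997.

Nov 5 1997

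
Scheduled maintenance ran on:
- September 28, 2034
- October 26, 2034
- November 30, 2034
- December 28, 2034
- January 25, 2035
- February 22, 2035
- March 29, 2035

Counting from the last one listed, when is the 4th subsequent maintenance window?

July 26, 2035

Every date is a Thursday; gaps 28, 35, 28, 28, 28, 35 days.
Each is the last Thursday of its month (at least one falls on the 29th or later, ruling out '4th Thursday').
April 2035 ends with Thursday April 26, 2035.
May 2035 ends with Thursday May 31, 2035.
June 2035 ends with Thursday June 28, 2035.
Last Thursday of July 2035: July 26, 2035.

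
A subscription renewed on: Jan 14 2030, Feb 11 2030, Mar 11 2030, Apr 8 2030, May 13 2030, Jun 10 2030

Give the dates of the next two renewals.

Jul 8 2030, Aug 12 2030

These are Mondays at 28- or 35-day spacing (28, 28, 28, 35, 28).
The pattern: 2nd Monday of the month.
July 2030 — 2nd Monday is Jul 8 2030.
August 2030 — 2nd Monday is Aug 12 2030.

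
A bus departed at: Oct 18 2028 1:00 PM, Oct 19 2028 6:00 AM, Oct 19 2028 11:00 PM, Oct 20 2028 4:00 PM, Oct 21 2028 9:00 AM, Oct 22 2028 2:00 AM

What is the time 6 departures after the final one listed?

Oct 26 2028 8:00 AM

Spacing: 17, 17, 17, 17, 17 h — constant 17 h.
Oct 22 2028 2:00 AM + 17 h = Oct 22 2028 7:00 PM.
Oct 22 2028 7:00 PM + 17 h = Oct 23 2028 12:00 PM.
Oct 23 2028 12:00 PM + 17 h = Oct 24 2028 5:00 AM.
Oct 24 2028 5:00 AM + 17 h = Oct 24 2028 10:00 PM.
Oct 24 2028 10:00 PM + 17 h = Oct 25 2028 3:00 PM.
Oct 25 2028 3:00 PM + 17 h = Oct 26 2028 8:00 AM.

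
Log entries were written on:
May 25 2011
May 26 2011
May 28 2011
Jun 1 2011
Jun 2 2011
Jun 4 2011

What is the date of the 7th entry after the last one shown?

The gap pattern 1, 2, 4, 1, 2 repeats every 3 events.
These are the Wednesdays, Thursdays and Saturdays of each week.
Next Wednesday: Jun 8 2011.
The following Thursday is Jun 9 2011.
Next Saturday: Jun 11 2011.
Next Wednesday: Jun 15 2011.
Next Thursday: Jun 16 2011.
The following Saturday is Jun 18 2011.
Next Wednesday: Jun 22 2011.

Jun 22 2011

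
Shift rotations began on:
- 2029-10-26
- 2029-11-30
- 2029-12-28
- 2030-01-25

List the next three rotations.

2030-02-22, 2030-03-29, 2030-04-26

All Fridays; the gaps (35, 28, 28) vary with month length.
This is the last Friday of each month.
Last Friday of February 2030: 2030-02-22.
Last Friday of March 2030: 2030-03-29.
Last Friday of April 2030: 2030-04-26.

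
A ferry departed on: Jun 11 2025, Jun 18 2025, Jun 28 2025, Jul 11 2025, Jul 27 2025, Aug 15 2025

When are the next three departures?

Sep 6 2025, Oct 1 2025, Oct 29 2025

Intervals are 7, 10, 13, 16, 19 days — an arithmetic progression with common difference 3.
Next gap: 22 days. Aug 15 2025 + 22 days = Sep 6 2025.
Next gap: 25 days. Sep 6 2025 + 25 days = Oct 1 2025.
Next gap: 28 days. Oct 1 2025 + 28 days = Oct 29 2025.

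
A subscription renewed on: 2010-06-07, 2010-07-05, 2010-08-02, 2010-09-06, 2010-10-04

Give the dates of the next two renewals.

These are Mondays at 28- or 35-day spacing (28, 28, 35, 28).
The pattern: 1st Monday of the month.
November 2010 — 1st Monday is 2010-11-01.
1st Monday of December 2010: 2010-12-06.

2010-11-01, 2010-12-06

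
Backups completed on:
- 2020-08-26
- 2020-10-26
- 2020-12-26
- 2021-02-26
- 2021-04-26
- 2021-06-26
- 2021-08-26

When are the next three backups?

2021-10-26, 2021-12-26, 2022-02-26

Gaps: 61, 61, 62, 59, 61, 61 days — not constant. Every event is on the 26th of the month.
Pattern: the 26th of every 2 months.
October 2021: 2021-10-26.
December 2021: 2021-12-26.
February 2022: 2022-02-26.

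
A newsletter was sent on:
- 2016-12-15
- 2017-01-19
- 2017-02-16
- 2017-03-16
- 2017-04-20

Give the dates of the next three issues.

2017-05-18, 2017-06-15, 2017-07-20

All dates are Thursdays, 35, 28, 28, 35 days apart.
Specifically, the 3rd Thursday of each month.
3rd Thursday of May 2017: 2017-05-18.
June 2017 — 3rd Thursday is 2017-06-15.
3rd Thursday of July 2017: 2017-07-20.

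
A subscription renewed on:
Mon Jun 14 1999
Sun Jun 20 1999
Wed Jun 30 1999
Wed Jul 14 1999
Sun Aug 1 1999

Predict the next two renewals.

Mon Aug 23 1999, Sat Sep 18 1999

Gaps: 6, 10, 14, 18 days — each gap is 4 larger than the previous one.
Next gap: 22 days. Sun Aug 1 1999 + 22 days = Mon Aug 23 1999.
Next gap: 26 days. Mon Aug 23 1999 + 26 days = Sat Sep 18 1999.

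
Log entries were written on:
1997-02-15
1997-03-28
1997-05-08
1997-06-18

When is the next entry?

1997-07-29

Gaps between consecutive events: 41, 41, 41 days — a constant 41-day interval.
1997-06-18 + 41 days = 1997-07-29.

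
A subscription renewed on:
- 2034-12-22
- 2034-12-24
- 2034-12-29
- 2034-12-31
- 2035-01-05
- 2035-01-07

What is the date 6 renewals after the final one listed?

Every event lands on a Friday or Sunday (gaps cycle 2, 5, 2, 5, 2).
So the schedule is: every Friday and Sunday.
The following Friday is 2035-01-12.
The following Sunday is 2035-01-14.
The following Friday is 2035-01-19.
The following Sunday is 2035-01-21.
Next Friday: 2035-01-26.
Next Sunday: 2035-01-28.

2035-01-28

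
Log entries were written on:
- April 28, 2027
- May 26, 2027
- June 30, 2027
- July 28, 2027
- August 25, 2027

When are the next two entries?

All Wednesdays; the gaps (28, 35, 28, 28) vary with month length.
This is the last Wednesday of each month.
September 2027 ends with Wednesday September 29, 2027.
Last Wednesday of October 2027: October 27, 2027.

September 29, 2027; October 27, 2027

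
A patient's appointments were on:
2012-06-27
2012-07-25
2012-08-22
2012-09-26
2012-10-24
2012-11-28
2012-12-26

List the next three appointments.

2013-01-23, 2013-02-27, 2013-03-27

These are Wednesdays at 28- or 35-day spacing (28, 28, 35, 28, 35, 28).
The pattern: 4th Wednesday of the month.
January 2013 — 4th Wednesday is 2013-01-23.
4th Wednesday of February 2013: 2013-02-27.
4th Wednesday of March 2013: 2013-03-27.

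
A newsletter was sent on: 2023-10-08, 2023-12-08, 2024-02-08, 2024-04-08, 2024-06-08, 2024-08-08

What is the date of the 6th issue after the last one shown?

2025-08-08

The day-of-month is always 8 (61, 62, 60, 61, 61 days between events).
So this recurs on the 8th of every 2 months.
Next: October 2024 → 2024-10-08.
December 2024: 2024-12-08.
February 2025: 2025-02-08.
Next: April 2025 → 2025-04-08.
Next: June 2025 → 2025-06-08.
Next: August 2025 → 2025-08-08.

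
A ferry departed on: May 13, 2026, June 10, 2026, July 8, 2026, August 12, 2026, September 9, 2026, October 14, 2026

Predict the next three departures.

November 11, 2026; December 9, 2026; January 13, 2027

All dates are Wednesdays, 28, 28, 35, 28, 35 days apart.
Specifically, the 2nd Wednesday of each month.
November 2026 — 2nd Wednesday is November 11, 2026.
December 2026 — 2nd Wednesday is December 9, 2026.
2nd Wednesday of January 2027: January 13, 2027.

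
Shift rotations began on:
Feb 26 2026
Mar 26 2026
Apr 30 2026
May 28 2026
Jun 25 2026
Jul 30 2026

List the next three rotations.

Aug 27 2026, Sep 24 2026, Oct 29 2026

These are Thursdays with 28, 35, 28, 28, 35-day gaps.
Each is the final Thursday of its month — Apr 30 2026 is past the 28th, so '4th Thursday' doesn't fit.
August 2026 ends with Thursday Aug 27 2026.
Last Thursday of September 2026: Sep 24 2026.
Last Thursday of October 2026: Oct 29 2026.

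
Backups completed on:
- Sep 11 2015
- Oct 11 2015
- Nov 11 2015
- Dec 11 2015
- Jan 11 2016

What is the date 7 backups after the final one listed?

Aug 11 2016

Each date is the 11th; the gaps (30, 31, 30, 31) track the month lengths.
The rule is the 11th of each month.
February 2016: Feb 11 2016.
Next: March 2016 → Mar 11 2016.
April 2016: Apr 11 2016.
Next: May 2016 → May 11 2016.
June 2016: Jun 11 2016.
Next: July 2016 → Jul 11 2016.
Next: August 2016 → Aug 11 2016.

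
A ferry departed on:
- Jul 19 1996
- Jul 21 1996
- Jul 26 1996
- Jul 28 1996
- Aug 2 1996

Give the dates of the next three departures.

Aug 4 1996, Aug 9 1996, Aug 11 1996

Gaps: 2, 5, 2, 5 days — not constant, but cyclic with period 2.
The events fall on every Friday and Sunday.
The following Sunday is Aug 4 1996.
Next Friday: Aug 9 1996.
The following Sunday is Aug 11 1996.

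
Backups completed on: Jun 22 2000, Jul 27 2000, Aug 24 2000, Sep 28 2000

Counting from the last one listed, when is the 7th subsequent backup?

Gaps: 35, 28, 35 days — a mix of 28 and 35. Every date is a Thursday.
Each is the 4th Thursday of its month.
4th Thursday of October 2000: Oct 26 2000.
November 2000 — 4th Thursday is Nov 23 2000.
December 2000 — 4th Thursday is Dec 28 2000.
January 2001 — 4th Thursday is Jan 25 2001.
4th Thursday of February 2001: Feb 22 2001.
March 2001 — 4th Thursday is Mar 22 2001.
April 2001 — 4th Thursday is Apr 26 2001.

Apr 26 2001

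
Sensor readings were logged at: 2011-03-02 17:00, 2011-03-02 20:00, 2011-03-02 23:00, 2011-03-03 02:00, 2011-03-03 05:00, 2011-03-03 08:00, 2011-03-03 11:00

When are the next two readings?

The interval is a steady 3 hours (3, 3, 3, 3, 3, 3).
2011-03-03 11:00 + 3 h = 2011-03-03 14:00.
2011-03-03 14:00 + 3 h = 2011-03-03 17:00.

2011-03-03 14:00, 2011-03-03 17:00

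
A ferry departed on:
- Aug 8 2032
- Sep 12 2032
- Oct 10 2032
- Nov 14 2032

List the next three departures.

Dec 12 2032, Jan 9 2033, Feb 13 2033

All dates are Sundays, 35, 28, 35 days apart.
Specifically, the 2nd Sunday of each month.
December 2032 — 2nd Sunday is Dec 12 2032.
January 2033 — 2nd Sunday is Jan 9 2033.
2nd Sunday of February 2033: Feb 13 2033.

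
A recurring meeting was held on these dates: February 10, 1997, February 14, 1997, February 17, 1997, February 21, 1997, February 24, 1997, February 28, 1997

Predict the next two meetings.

Gaps: 4, 3, 4, 3, 4 days — not constant, but cyclic with period 2.
The events fall on every Monday and Friday.
The following Monday is March 3, 1997.
The following Friday is March 7, 1997.

March 3, 1997; March 7, 1997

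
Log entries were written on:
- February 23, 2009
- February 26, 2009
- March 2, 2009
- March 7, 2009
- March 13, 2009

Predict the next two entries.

March 20, 2009; March 28, 2009

The spacing grows by 1 each time: 3, 4, 5, 6 days.
Next gap: 7 days. March 13, 2009 + 7 days = March 20, 2009.
Next gap: 8 days. March 20, 2009 + 8 days = March 28, 2009.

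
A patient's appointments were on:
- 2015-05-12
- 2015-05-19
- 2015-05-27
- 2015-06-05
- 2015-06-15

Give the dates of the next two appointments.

2015-06-26, 2015-07-08

Gaps: 7, 8, 9, 10 days — each gap is 1 larger than the previous one.
Next gap: 11 days. 2015-06-15 + 11 days = 2015-06-26.
Next gap: 12 days. 2015-06-26 + 12 days = 2015-07-08.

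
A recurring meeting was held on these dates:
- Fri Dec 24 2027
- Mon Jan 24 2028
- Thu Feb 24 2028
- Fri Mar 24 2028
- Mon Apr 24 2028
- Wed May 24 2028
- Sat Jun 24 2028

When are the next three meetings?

Gaps: 31, 31, 29, 31, 30, 31 days — not constant. Every event is on the 24th of the month.
Pattern: the 24th of each month.
Next: July 2028 → Mon Jul 24 2028.
August 2028: Thu Aug 24 2028.
Next: September 2028 → Sun Sep 24 2028.

Mon Jul 24 2028, Thu Aug 24 2028, Sun Sep 24 2028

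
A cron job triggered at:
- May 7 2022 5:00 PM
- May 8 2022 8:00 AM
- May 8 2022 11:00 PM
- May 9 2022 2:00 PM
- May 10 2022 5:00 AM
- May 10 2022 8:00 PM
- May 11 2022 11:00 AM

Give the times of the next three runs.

Spacing: 15, 15, 15, 15, 15, 15 h — constant 15 h.
May 11 2022 11:00 AM + 15 h = May 12 2022 2:00 AM.
May 12 2022 2:00 AM + 15 h = May 12 2022 5:00 PM.
May 12 2022 5:00 PM + 15 h = May 13 2022 8:00 AM.

May 12 2022 2:00 AM, May 12 2022 5:00 PM, May 13 2022 8:00 AM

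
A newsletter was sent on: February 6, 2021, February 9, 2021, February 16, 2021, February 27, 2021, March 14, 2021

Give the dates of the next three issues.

April 2, 2021; April 25, 2021; May 22, 2021

The spacing grows by 4 each time: 3, 7, 11, 15 days.
Next gap: 19 days. March 14, 2021 + 19 days = April 2, 2021.
Next gap: 23 days. April 2, 2021 + 23 days = April 25, 2021.
Next gap: 27 days. April 25, 2021 + 27 days = May 22, 2021.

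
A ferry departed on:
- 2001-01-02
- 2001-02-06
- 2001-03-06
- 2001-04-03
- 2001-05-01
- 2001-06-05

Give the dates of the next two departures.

2001-07-03, 2001-08-07

All dates are Tuesdays, 35, 28, 28, 28, 35 days apart.
Specifically, the 1st Tuesday of each month.
1st Tuesday of July 2001: 2001-07-03.
August 2001 — 1st Tuesday is 2001-08-07.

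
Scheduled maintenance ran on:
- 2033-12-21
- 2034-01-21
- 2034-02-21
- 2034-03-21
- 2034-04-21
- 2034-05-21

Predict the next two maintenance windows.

Each date is the 21st; the gaps (31, 31, 28, 31, 30) track the month lengths.
The rule is the 21st of each month.
Next: June 2034 → 2034-06-21.
Next: July 2034 → 2034-07-21.

2034-06-21, 2034-07-21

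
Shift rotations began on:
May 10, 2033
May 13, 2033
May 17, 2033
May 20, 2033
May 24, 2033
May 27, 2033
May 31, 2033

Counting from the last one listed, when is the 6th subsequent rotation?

June 21, 2033

Every event lands on a Tuesday or Friday (gaps cycle 3, 4, 3, 4, 3, 4).
So the schedule is: every Tuesday and Friday.
Next Friday: June 3, 2033.
Next Tuesday: June 7, 2033.
The following Friday is June 10, 2033.
Next Tuesday: June 14, 2033.
Next Friday: June 17, 2033.
The following Tuesday is June 21, 2033.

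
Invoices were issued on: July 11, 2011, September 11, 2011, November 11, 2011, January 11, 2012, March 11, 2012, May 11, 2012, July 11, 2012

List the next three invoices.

September 11, 2012; November 11, 2012; January 11, 2013

Each date is the 11th; the gaps (62, 61, 61, 60, 61, 61) track the month lengths.
The rule is the 11th of every 2 months.
Next: September 2012 → September 11, 2012.
November 2012: November 11, 2012.
January 2013: January 11, 2013.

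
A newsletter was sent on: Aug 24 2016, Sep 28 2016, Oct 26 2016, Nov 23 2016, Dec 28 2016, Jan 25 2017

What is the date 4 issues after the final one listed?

May 24 2017

Gaps: 35, 28, 28, 35, 28 days — a mix of 28 and 35. Every date is a Wednesday.
Each is the 4th Wednesday of its month.
February 2017 — 4th Wednesday is Feb 22 2017.
4th Wednesday of March 2017: Mar 22 2017.
4th Wednesday of April 2017: Apr 26 2017.
May 2017 — 4th Wednesday is May 24 2017.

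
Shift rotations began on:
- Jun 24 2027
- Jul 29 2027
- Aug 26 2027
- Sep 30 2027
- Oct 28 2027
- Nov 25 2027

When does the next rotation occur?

Every date is a Thursday; gaps 35, 28, 35, 28, 28 days.
Each is the last Thursday of its month (at least one falls on the 29th or later, ruling out '4th Thursday').
December 2027 ends with Thursday Dec 30 2027.

Dec 30 2027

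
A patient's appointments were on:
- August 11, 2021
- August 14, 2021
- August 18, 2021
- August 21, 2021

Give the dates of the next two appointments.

The gap pattern 3, 4, 3 repeats every 2 events.
These are the Wednesdays and Saturdays of each week.
Next Wednesday: August 25, 2021.
The following Saturday is August 28, 2021.

August 25, 2021; August 28, 2021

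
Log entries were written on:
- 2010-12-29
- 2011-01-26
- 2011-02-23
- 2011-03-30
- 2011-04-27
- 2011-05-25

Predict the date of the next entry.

These are Wednesdays with 28, 28, 35, 28, 28-day gaps.
Each is the final Wednesday of its month — 2010-12-29 is past the 28th, so '4th Wednesday' doesn't fit.
June 2011 ends with Wednesday 2011-06-29.

2011-06-29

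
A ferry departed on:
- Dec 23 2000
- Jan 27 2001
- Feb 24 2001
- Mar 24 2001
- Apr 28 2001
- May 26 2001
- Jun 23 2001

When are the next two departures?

Jul 28 2001, Aug 25 2001

All dates are Saturdays, 35, 28, 28, 35, 28, 28 days apart.
Specifically, the 4th Saturday of each month.
July 2001 — 4th Saturday is Jul 28 2001.
August 2001 — 4th Saturday is Aug 25 2001.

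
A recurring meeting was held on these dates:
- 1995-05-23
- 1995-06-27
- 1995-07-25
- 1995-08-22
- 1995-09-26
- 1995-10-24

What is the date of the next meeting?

Gaps: 35, 28, 28, 35, 28 days — a mix of 28 and 35. Every date is a Tuesday.
Each is the 4th Tuesday of its month.
November 1995 — 4th Tuesday is 1995-11-28.

1995-11-28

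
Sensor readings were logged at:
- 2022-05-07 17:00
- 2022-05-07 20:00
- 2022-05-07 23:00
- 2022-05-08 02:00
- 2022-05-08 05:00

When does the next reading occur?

Spacing: 3, 3, 3, 3 h — constant 3 h.
2022-05-08 05:00 + 3 h = 2022-05-08 08:00.

2022-05-08 08:00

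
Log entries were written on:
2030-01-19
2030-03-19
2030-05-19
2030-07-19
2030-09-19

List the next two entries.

2030-11-19, 2031-01-19

Each date is the 19th; the gaps (59, 61, 61, 62) track the month lengths.
The rule is the 19th of every 2 months.
November 2030: 2030-11-19.
Next: January 2031 → 2031-01-19.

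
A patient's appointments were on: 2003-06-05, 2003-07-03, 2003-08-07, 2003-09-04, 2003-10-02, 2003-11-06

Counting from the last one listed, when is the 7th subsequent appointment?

2004-06-03

All dates are Thursdays, 28, 35, 28, 28, 35 days apart.
Specifically, the 1st Thursday of each month.
1st Thursday of December 2003: 2003-12-04.
January 2004 — 1st Thursday is 2004-01-01.
February 2004 — 1st Thursday is 2004-02-05.
1st Thursday of March 2004: 2004-03-04.
April 2004 — 1st Thursday is 2004-04-01.
1st Thursday of May 2004: 2004-05-06.
1st Thursday of June 2004: 2004-06-03.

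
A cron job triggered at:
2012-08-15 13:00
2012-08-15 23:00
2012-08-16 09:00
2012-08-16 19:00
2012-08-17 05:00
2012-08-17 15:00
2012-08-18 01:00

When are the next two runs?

2012-08-18 11:00, 2012-08-18 21:00

The interval is a steady 10 hours (10, 10, 10, 10, 10, 10).
2012-08-18 01:00 + 10 h = 2012-08-18 11:00.
2012-08-18 11:00 + 10 h = 2012-08-18 21:00.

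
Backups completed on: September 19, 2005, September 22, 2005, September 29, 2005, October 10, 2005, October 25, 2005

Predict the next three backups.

The spacing grows by 4 each time: 3, 7, 11, 15 days.
Next gap: 19 days. October 25, 2005 + 19 days = November 13, 2005.
Next gap: 23 days. November 13, 2005 + 23 days = December 6, 2005.
Next gap: 27 days. December 6, 2005 + 27 days = January 2, 2006.

November 13, 2005; December 6, 2005; January 2, 2006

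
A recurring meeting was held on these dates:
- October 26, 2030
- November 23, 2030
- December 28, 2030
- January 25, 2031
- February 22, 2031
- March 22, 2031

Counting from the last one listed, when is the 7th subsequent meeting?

All dates are Saturdays, 28, 35, 28, 28, 28 days apart.
Specifically, the 4th Saturday of each month.
4th Saturday of April 2031: April 26, 2031.
May 2031 — 4th Saturday is May 24, 2031.
4th Saturday of June 2031: June 28, 2031.
July 2031 — 4th Saturday is July 26, 2031.
4th Saturday of August 2031: August 23, 2031.
4th Saturday of September 2031: September 27, 2031.
October 2031 — 4th Saturday is October 25, 2031.

October 25, 2031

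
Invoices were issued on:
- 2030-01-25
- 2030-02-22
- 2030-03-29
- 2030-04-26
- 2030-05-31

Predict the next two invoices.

Every date is a Friday; gaps 28, 35, 28, 35 days.
Each is the last Friday of its month (at least one falls on the 29th or later, ruling out '4th Friday').
Last Friday of June 2030: 2030-06-28.
Last Friday of July 2030: 2030-07-26.

2030-06-28, 2030-07-26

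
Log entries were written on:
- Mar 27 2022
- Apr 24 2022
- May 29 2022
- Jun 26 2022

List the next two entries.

All Sundays; the gaps (28, 35, 28) vary with month length.
This is the last Sunday of each month.
July 2022 ends with Sunday Jul 31 2022.
August 2022 ends with Sunday Aug 28 2022.

Jul 31 2022, Aug 28 2022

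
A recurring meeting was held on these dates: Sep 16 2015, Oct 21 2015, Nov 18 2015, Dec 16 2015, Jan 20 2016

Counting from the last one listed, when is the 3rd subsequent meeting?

These are Wednesdays at 28- or 35-day spacing (35, 28, 28, 35).
The pattern: 3rd Wednesday of the month.
3rd Wednesday of February 2016: Feb 17 2016.
3rd Wednesday of March 2016: Mar 16 2016.
April 2016 — 3rd Wednesday is Apr 20 2016.

Apr 20 2016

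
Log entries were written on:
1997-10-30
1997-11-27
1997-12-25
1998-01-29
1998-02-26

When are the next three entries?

These are Thursdays with 28, 28, 35, 28-day gaps.
Each is the final Thursday of its month — 1997-10-30 is past the 28th, so '4th Thursday' doesn't fit.
March 1998 ends with Thursday 1998-03-26.
Last Thursday of April 1998: 1998-04-30.
May 1998 ends with Thursday 1998-05-28.

1998-03-26, 1998-04-30, 1998-05-28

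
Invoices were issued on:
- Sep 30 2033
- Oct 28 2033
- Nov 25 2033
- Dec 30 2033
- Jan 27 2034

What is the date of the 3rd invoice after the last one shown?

Apr 28 2034

Every date is a Friday; gaps 28, 28, 35, 28 days.
Each is the last Friday of its month (at least one falls on the 29th or later, ruling out '4th Friday').
Last Friday of February 2034: Feb 24 2034.
March 2034 ends with Friday Mar 31 2034.
April 2034 ends with Friday Apr 28 2034.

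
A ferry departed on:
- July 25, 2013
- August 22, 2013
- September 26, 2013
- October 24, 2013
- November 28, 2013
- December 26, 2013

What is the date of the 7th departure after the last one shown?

July 24, 2014

All dates are Thursdays, 28, 35, 28, 35, 28 days apart.
Specifically, the 4th Thursday of each month.
January 2014 — 4th Thursday is January 23, 2014.
February 2014 — 4th Thursday is February 27, 2014.
4th Thursday of March 2014: March 27, 2014.
4th Thursday of April 2014: April 24, 2014.
4th Thursday of May 2014: May 22, 2014.
June 2014 — 4th Thursday is June 26, 2014.
July 2014 — 4th Thursday is July 24, 2014.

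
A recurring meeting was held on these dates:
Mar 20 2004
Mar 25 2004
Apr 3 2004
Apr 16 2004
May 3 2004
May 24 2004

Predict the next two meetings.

Gaps: 5, 9, 13, 17, 21 days — each gap is 4 larger than the previous one.
Next gap: 25 days. May 24 2004 + 25 days = Jun 18 2004.
Next gap: 29 days. Jun 18 2004 + 29 days = Jul 17 2004.

Jun 18 2004, Jul 17 2004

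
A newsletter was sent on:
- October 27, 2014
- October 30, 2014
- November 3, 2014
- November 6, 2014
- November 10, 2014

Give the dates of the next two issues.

November 13, 2014; November 17, 2014

The gap pattern 3, 4, 3, 4 repeats every 2 events.
These are the Mondays and Thursdays of each week.
The following Thursday is November 13, 2014.
The following Monday is November 17, 2014.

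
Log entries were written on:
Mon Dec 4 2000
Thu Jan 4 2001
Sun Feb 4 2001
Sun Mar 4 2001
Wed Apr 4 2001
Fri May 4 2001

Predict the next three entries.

Each date is the 4th; the gaps (31, 31, 28, 31, 30) track the month lengths.
The rule is the 4th of each month.
Next: June 2001 → Mon Jun 4 2001.
July 2001: Wed Jul 4 2001.
Next: August 2001 → Sat Aug 4 2001.

Mon Jun 4 2001, Wed Jul 4 2001, Sat Aug 4 2001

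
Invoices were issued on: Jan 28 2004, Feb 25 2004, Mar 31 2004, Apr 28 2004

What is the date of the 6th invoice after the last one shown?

Oct 27 2004

Every date is a Wednesday; gaps 28, 35, 28 days.
Each is the last Wednesday of its month (at least one falls on the 29th or later, ruling out '4th Wednesday').
May 2004 ends with Wednesday May 26 2004.
Last Wednesday of June 2004: Jun 30 2004.
Last Wednesday of July 2004: Jul 28 2004.
August 2004 ends with Wednesday Aug 25 2004.
September 2004 ends with Wednesday Sep 29 2004.
Last Wednesday of October 2004: Oct 27 2004.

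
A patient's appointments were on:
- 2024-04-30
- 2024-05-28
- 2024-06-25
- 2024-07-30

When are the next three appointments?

2024-08-27, 2024-09-24, 2024-10-29

Every date is a Tuesday; gaps 28, 28, 35 days.
Each is the last Tuesday of its month (at least one falls on the 29th or later, ruling out '4th Tuesday').
Last Tuesday of August 2024: 2024-08-27.
Last Tuesday of September 2024: 2024-09-24.
Last Tuesday of October 2024: 2024-10-29.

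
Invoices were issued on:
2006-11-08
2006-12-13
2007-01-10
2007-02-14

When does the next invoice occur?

All dates are Wednesdays, 35, 28, 35 days apart.
Specifically, the 2nd Wednesday of each month.
March 2007 — 2nd Wednesday is 2007-03-14.

2007-03-14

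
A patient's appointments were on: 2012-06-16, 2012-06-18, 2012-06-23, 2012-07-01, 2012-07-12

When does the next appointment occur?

2012-07-26

Intervals are 2, 5, 8, 11 days — an arithmetic progression with common difference 3.
Next gap: 14 days. 2012-07-12 + 14 days = 2012-07-26.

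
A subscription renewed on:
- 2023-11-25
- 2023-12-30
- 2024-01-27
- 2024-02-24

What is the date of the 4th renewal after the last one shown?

2024-06-29

All Saturdays; the gaps (35, 28, 28) vary with month length.
This is the last Saturday of each month.
Last Saturday of March 2024: 2024-03-30.
April 2024 ends with Saturday 2024-04-27.
Last Saturday of May 2024: 2024-05-25.
June 2024 ends with Saturday 2024-06-29.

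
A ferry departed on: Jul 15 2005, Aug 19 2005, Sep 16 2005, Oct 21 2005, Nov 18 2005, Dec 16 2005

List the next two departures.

Jan 20 2006, Feb 17 2006

Gaps: 35, 28, 35, 28, 28 days — a mix of 28 and 35. Every date is a Friday.
Each is the 3rd Friday of its month.
3rd Friday of January 2006: Jan 20 2006.
3rd Friday of February 2006: Feb 17 2006.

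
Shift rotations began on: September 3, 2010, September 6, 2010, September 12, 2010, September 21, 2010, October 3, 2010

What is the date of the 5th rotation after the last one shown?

January 16, 2011

The spacing grows by 3 each time: 3, 6, 9, 12 days.
Next gap: 15 days. October 3, 2010 + 15 days = October 18, 2010.
Next gap: 18 days. October 18, 2010 + 18 days = November 5, 2010.
Next gap: 21 days. November 5, 2010 + 21 days = November 26, 2010.
Next gap: 24 days. November 26, 2010 + 24 days = December 20, 2010.
Next gap: 27 days. December 20, 2010 + 27 days = January 16, 2011.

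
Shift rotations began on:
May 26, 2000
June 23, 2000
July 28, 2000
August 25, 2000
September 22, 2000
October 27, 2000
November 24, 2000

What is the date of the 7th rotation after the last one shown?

June 22, 2001

All dates are Fridays, 28, 35, 28, 28, 35, 28 days apart.
Specifically, the 4th Friday of each month.
4th Friday of December 2000: December 22, 2000.
4th Friday of January 2001: January 26, 2001.
4th Friday of February 2001: February 23, 2001.
4th Friday of March 2001: March 23, 2001.
4th Friday of April 2001: April 27, 2001.
May 2001 — 4th Friday is May 25, 2001.
June 2001 — 4th Friday is June 22, 2001.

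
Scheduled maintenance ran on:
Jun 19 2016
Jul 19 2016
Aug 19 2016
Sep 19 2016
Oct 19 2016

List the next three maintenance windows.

Each date is the 19th; the gaps (30, 31, 31, 30) track the month lengths.
The rule is the 19th of each month.
Next: November 2016 → Nov 19 2016.
December 2016: Dec 19 2016.
January 2017: Jan 19 2017.

Nov 19 2016, Dec 19 2016, Jan 19 2017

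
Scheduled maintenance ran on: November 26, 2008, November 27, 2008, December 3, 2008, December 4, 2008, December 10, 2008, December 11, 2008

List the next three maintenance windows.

Gaps: 1, 6, 1, 6, 1 days — not constant, but cyclic with period 2.
The events fall on every Wednesday and Thursday.
Next Wednesday: December 17, 2008.
The following Thursday is December 18, 2008.
Next Wednesday: December 24, 2008.

December 17, 2008; December 18, 2008; December 24, 2008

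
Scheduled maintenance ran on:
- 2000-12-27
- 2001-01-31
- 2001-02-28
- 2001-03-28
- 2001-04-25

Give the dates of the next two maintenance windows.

All Wednesdays; the gaps (35, 28, 28, 28) vary with month length.
This is the last Wednesday of each month.
May 2001 ends with Wednesday 2001-05-30.
June 2001 ends with Wednesday 2001-06-27.

2001-05-30, 2001-06-27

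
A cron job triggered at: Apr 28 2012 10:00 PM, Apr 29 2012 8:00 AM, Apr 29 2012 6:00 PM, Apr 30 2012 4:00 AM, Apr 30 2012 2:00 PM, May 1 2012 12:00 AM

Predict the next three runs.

May 1 2012 10:00 AM, May 1 2012 8:00 PM, May 2 2012 6:00 AM

Gaps: 10, 10, 10, 10, 10 hours — each event is 10 hours after the previous one.
May 1 2012 12:00 AM + 10 h = May 1 2012 10:00 AM.
May 1 2012 10:00 AM + 10 h = May 1 2012 8:00 PM.
May 1 2012 8:00 PM + 10 h = May 2 2012 6:00 AM.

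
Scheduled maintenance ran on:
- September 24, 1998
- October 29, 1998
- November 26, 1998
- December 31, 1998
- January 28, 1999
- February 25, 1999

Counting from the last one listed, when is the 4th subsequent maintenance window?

June 24, 1999

These are Thursdays with 35, 28, 35, 28, 28-day gaps.
Each is the final Thursday of its month — October 29, 1998 is past the 28th, so '4th Thursday' doesn't fit.
Last Thursday of March 1999: March 25, 1999.
Last Thursday of April 1999: April 29, 1999.
May 1999 ends with Thursday May 27, 1999.
Last Thursday of June 1999: June 24, 1999.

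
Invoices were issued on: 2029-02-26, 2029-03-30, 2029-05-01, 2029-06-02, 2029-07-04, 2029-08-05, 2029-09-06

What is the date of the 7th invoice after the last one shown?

Gaps between consecutive events: 32, 32, 32, 32, 32, 32 days — a constant 32-day interval.
2029-09-06 + 32 days = 2029-10-08.
2029-10-08 + 32 days = 2029-11-09.
2029-11-09 + 32 days = 2029-12-11.
2029-12-11 + 32 days = 2030-01-12.
2030-01-12 + 32 days = 2030-02-13.
2030-02-13 + 32 days = 2030-03-17.
2030-03-17 + 32 days = 2030-04-18.

2030-04-18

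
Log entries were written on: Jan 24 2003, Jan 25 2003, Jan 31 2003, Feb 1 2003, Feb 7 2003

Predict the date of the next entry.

The gap pattern 1, 6, 1, 6 repeats every 2 events.
These are the Fridays and Saturdays of each week.
The following Saturday is Feb 8 2003.

Feb 8 2003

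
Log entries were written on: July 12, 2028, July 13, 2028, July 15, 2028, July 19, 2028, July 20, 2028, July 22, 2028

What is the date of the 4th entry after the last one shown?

August 2, 2028

The gap pattern 1, 2, 4, 1, 2 repeats every 3 events.
These are the Wednesdays, Thursdays and Saturdays of each week.
Next Wednesday: July 26, 2028.
The following Thursday is July 27, 2028.
The following Saturday is July 29, 2028.
The following Wednesday is August 2, 2028.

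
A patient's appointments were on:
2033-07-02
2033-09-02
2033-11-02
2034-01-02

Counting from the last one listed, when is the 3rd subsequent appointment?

2034-07-02

Each date is the 2nd; the gaps (62, 61, 61) track the month lengths.
The rule is the 2nd of every 2 months.
Next: March 2034 → 2034-03-02.
May 2034: 2034-05-02.
July 2034: 2034-07-02.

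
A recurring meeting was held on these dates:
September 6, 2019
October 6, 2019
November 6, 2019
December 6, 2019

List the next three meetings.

Each date is the 6th; the gaps (30, 31, 30) track the month lengths.
The rule is the 6th of each month.
January 2020: January 6, 2020.
Next: February 2020 → February 6, 2020.
Next: March 2020 → March 6, 2020.

January 6, 2020; February 6, 2020; March 6, 2020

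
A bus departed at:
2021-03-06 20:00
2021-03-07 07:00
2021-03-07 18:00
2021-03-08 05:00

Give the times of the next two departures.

2021-03-08 16:00, 2021-03-09 03:00

Gaps: 11, 11, 11 hours — each event is 11 hours after the previous one.
2021-03-08 05:00 + 11 h = 2021-03-08 16:00.
2021-03-08 16:00 + 11 h = 2021-03-09 03:00.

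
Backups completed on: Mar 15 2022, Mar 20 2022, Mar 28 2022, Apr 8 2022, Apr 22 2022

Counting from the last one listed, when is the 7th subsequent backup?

Gaps: 5, 8, 11, 14 days — each gap is 3 larger than the previous one.
Next gap: 17 days. Apr 22 2022 + 17 days = May 9 2022.
Next gap: 20 days. May 9 2022 + 20 days = May 29 2022.
Next gap: 23 days. May 29 2022 + 23 days = Jun 21 2022.
Next gap: 26 days. Jun 21 2022 + 26 days = Jul 17 2022.
Next gap: 29 days. Jul 17 2022 + 29 days = Aug 15 2022.
Next gap: 32 days. Aug 15 2022 + 32 days = Sep 16 2022.
Next gap: 35 days. Sep 16 2022 + 35 days = Oct 21 2022.

Oct 21 2022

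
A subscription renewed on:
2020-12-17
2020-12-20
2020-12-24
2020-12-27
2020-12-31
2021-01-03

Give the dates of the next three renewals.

The gap pattern 3, 4, 3, 4, 3 repeats every 2 events.
These are the Thursdays and Sundays of each week.
Next Thursday: 2021-01-07.
Next Sunday: 2021-01-10.
Next Thursday: 2021-01-14.

2021-01-07, 2021-01-10, 2021-01-14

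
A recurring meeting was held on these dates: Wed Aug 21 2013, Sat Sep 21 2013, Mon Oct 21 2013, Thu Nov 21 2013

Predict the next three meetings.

The day-of-month is always 21 (31, 30, 31 days between events).
So this recurs on the 21st of each month.
December 2013: Sat Dec 21 2013.
Next: January 2014 → Tue Jan 21 2014.
Next: February 2014 → Fri Feb 21 2014.

Sat Dec 21 2013, Tue Jan 21 2014, Fri Feb 21 2014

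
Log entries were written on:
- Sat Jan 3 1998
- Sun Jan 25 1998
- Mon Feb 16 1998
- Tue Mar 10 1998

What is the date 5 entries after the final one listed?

Sun Jun 28 1998

The spacing is 22, 22, 22 days — always 22 days.
Tue Mar 10 1998 + 22 days = Wed Apr 1 1998.
Wed Apr 1 1998 + 22 days = Thu Apr 23 1998.
Thu Apr 23 1998 + 22 days = Fri May 15 1998.
Fri May 15 1998 + 22 days = Sat Jun 6 1998.
Sat Jun 6 1998 + 22 days = Sun Jun 28 1998.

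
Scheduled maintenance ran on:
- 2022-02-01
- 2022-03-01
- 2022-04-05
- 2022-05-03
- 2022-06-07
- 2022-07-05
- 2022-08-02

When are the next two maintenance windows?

2022-09-06, 2022-10-04

Gaps: 28, 35, 28, 35, 28, 28 days — a mix of 28 and 35. Every date is a Tuesday.
Each is the 1st Tuesday of its month.
1st Tuesday of September 2022: 2022-09-06.
1st Tuesday of October 2022: 2022-10-04.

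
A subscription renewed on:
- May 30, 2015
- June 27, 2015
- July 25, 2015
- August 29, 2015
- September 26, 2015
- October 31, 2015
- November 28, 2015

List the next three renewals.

December 26, 2015; January 30, 2016; February 27, 2016

Every date is a Saturday; gaps 28, 28, 35, 28, 35, 28 days.
Each is the last Saturday of its month (at least one falls on the 29th or later, ruling out '4th Saturday').
December 2015 ends with Saturday December 26, 2015.
Last Saturday of January 2016: January 30, 2016.
Last Saturday of February 2016: February 27, 2016.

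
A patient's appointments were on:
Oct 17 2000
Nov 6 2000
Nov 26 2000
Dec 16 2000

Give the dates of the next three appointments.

Jan 5 2001, Jan 25 2001, Feb 14 2001

The spacing is 20, 20, 20 days — always 20 days.
Dec 16 2000 + 20 days = Jan 5 2001.
Jan 5 2001 + 20 days = Jan 25 2001.
Jan 25 2001 + 20 days = Feb 14 2001.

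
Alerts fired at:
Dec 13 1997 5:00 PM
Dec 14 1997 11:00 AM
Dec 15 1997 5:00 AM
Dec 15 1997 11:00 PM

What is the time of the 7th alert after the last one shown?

Dec 21 1997 5:00 AM

Gaps: 18, 18, 18 hours — each event is 18 hours after the previous one.
Dec 15 1997 11:00 PM + 18 h = Dec 16 1997 5:00 PM.
Dec 16 1997 5:00 PM + 18 h = Dec 17 1997 11:00 AM.
Dec 17 1997 11:00 AM + 18 h = Dec 18 1997 5:00 AM.
Dec 18 1997 5:00 AM + 18 h = Dec 18 1997 11:00 PM.
Dec 18 1997 11:00 PM + 18 h = Dec 19 1997 5:00 PM.
Dec 19 1997 5:00 PM + 18 h = Dec 20 1997 11:00 AM.
Dec 20 1997 11:00 AM + 18 h = Dec 21 1997 5:00 AM.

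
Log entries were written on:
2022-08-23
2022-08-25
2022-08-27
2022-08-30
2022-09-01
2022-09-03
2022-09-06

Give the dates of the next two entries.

2022-09-08, 2022-09-10

The gap pattern 2, 2, 3, 2, 2, 3 repeats every 3 events.
These are the Tuesdays, Thursdays and Saturdays of each week.
Next Thursday: 2022-09-08.
The following Saturday is 2022-09-10.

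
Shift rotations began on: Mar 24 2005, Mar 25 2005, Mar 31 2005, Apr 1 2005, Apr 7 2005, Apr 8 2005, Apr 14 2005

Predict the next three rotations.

Gaps: 1, 6, 1, 6, 1, 6 days — not constant, but cyclic with period 2.
The events fall on every Thursday and Friday.
The following Friday is Apr 15 2005.
Next Thursday: Apr 21 2005.
Next Friday: Apr 22 2005.

Apr 15 2005, Apr 21 2005, Apr 22 2005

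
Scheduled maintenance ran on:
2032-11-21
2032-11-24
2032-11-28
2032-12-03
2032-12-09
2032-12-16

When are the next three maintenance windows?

Gaps: 3, 4, 5, 6, 7 days — each gap is 1 larger than the previous one.
Next gap: 8 days. 2032-12-16 + 8 days = 2032-12-24.
Next gap: 9 days. 2032-12-24 + 9 days = 2033-01-02.
Next gap: 10 days. 2033-01-02 + 10 days = 2033-01-12.

2032-12-24, 2033-01-02, 2033-01-12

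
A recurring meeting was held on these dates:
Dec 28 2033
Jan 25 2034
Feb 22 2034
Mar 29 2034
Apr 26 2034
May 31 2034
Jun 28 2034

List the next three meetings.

Jul 26 2034, Aug 30 2034, Sep 27 2034

These are Wednesdays with 28, 28, 35, 28, 35, 28-day gaps.
Each is the final Wednesday of its month — Mar 29 2034 is past the 28th, so '4th Wednesday' doesn't fit.
Last Wednesday of July 2034: Jul 26 2034.
Last Wednesday of August 2034: Aug 30 2034.
Last Wednesday of September 2034: Sep 27 2034.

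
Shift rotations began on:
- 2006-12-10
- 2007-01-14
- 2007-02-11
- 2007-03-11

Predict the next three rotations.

2007-04-08, 2007-05-13, 2007-06-10

These are Sundays at 28- or 35-day spacing (35, 28, 28).
The pattern: 2nd Sunday of the month.
2nd Sunday of April 2007: 2007-04-08.
May 2007 — 2nd Sunday is 2007-05-13.
June 2007 — 2nd Sunday is 2007-06-10.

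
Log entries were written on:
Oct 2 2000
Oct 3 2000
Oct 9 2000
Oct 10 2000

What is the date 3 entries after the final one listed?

The gap pattern 1, 6, 1 repeats every 2 events.
These are the Mondays and Tuesdays of each week.
Next Monday: Oct 16 2000.
Next Tuesday: Oct 17 2000.
The following Monday is Oct 23 2000.

Oct 23 2000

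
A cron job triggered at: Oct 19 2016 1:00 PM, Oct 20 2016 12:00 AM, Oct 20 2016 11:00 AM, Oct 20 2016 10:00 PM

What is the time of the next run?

Oct 21 2016 9:00 AM

The interval is a steady 11 hours (11, 11, 11).
Oct 20 2016 10:00 PM + 11 h = Oct 21 2016 9:00 AM.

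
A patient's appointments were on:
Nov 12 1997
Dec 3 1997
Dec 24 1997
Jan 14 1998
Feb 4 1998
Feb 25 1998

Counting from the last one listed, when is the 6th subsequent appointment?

The spacing is 21, 21, 21, 21, 21 days — always 21 days.
Feb 25 1998 + 21 days = Mar 18 1998.
Mar 18 1998 + 21 days = Apr 8 1998.
Apr 8 1998 + 21 days = Apr 29 1998.
Apr 29 1998 + 21 days = May 20 1998.
May 20 1998 + 21 days = Jun 10 1998.
Jun 10 1998 + 21 days = Jul 1 1998.

Jul 1 1998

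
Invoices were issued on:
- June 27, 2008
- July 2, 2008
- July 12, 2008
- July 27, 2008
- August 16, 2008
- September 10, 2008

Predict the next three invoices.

October 10, 2008; November 14, 2008; December 24, 2008

Intervals are 5, 10, 15, 20, 25 days — an arithmetic progression with common difference 5.
Next gap: 30 days. September 10, 2008 + 30 days = October 10, 2008.
Next gap: 35 days. October 10, 2008 + 35 days = November 14, 2008.
Next gap: 40 days. November 14, 2008 + 40 days = December 24, 2008.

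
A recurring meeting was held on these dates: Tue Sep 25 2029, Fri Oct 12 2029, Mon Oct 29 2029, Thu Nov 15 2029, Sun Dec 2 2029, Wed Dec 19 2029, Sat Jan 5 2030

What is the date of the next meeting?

Tue Jan 22 2030

Every event comes 17 days after the last (17, 17, 17, 17, 17, 17).
Sat Jan 5 2030 + 17 days = Tue Jan 22 2030.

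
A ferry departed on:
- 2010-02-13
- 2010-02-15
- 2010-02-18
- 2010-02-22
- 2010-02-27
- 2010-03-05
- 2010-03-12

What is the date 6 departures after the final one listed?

The spacing grows by 1 each time: 2, 3, 4, 5, 6, 7 days.
Next gap: 8 days. 2010-03-12 + 8 days = 2010-03-20.
Next gap: 9 days. 2010-03-20 + 9 days = 2010-03-29.
Next gap: 10 days. 2010-03-29 + 10 days = 2010-04-08.
Next gap: 11 days. 2010-04-08 + 11 days = 2010-04-19.
Next gap: 12 days. 2010-04-19 + 12 days = 2010-05-01.
Next gap: 13 days. 2010-05-01 + 13 days = 2010-05-14.

2010-05-14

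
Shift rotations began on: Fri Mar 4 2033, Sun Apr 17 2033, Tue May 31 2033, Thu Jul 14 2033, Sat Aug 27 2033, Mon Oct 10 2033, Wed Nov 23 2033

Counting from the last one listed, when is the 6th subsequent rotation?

Gaps between consecutive events: 44, 44, 44, 44, 44, 44 days — a constant 44-day interval.
Wed Nov 23 2033 + 44 days = Fri Jan 6 2034.
Fri Jan 6 2034 + 44 days = Sun Feb 19 2034.
Sun Feb 19 2034 + 44 days = Tue Apr 4 2034.
Tue Apr 4 2034 + 44 days = Thu May 18 2034.
Thu May 18 2034 + 44 days = Sat Jul 1 2034.
Sat Jul 1 2034 + 44 days = Mon Aug 14 2034.

Mon Aug 14 2034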